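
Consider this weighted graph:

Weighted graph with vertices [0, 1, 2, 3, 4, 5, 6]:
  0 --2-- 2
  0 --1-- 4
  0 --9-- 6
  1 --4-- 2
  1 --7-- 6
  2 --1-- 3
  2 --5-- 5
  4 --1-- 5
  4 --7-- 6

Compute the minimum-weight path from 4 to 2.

Using Dijkstra's algorithm from vertex 4:
Shortest path: 4 -> 0 -> 2
Total weight: 1 + 2 = 3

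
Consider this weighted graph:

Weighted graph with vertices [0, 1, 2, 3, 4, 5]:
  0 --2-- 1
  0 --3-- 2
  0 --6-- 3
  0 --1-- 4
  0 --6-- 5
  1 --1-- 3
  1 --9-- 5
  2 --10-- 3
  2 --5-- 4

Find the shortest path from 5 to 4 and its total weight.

Using Dijkstra's algorithm from vertex 5:
Shortest path: 5 -> 0 -> 4
Total weight: 6 + 1 = 7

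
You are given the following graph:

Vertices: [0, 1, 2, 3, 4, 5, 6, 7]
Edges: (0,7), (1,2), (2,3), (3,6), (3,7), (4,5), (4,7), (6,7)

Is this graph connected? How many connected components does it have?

Checking connectivity: the graph has 1 connected component(s).
All vertices are reachable from each other. The graph IS connected.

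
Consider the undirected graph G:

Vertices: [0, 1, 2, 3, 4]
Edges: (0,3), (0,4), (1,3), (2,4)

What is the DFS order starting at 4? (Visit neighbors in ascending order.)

DFS from vertex 4 (neighbors processed in ascending order):
Visit order: 4, 0, 3, 1, 2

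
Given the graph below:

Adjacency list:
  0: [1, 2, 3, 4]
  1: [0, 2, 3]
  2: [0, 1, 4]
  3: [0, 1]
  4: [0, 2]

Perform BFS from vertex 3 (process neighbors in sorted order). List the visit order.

BFS from vertex 3 (neighbors processed in ascending order):
Visit order: 3, 0, 1, 2, 4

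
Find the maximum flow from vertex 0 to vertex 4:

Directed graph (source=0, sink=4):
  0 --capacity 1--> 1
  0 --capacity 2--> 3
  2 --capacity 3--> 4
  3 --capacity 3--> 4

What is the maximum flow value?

Computing max flow:
  Flow on (0->3): 2/2
  Flow on (3->4): 2/3
Maximum flow = 2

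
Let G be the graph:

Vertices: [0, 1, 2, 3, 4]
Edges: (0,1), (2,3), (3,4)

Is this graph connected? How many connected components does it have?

Checking connectivity: the graph has 2 connected component(s).
Components: [[0, 1], [2, 3, 4]]. The graph is NOT connected.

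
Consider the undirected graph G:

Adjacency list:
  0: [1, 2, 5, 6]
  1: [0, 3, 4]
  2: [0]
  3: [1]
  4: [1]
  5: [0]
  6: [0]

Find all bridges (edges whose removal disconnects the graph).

A bridge is an edge whose removal increases the number of connected components.
Bridges found: (0,1), (0,2), (0,5), (0,6), (1,3), (1,4)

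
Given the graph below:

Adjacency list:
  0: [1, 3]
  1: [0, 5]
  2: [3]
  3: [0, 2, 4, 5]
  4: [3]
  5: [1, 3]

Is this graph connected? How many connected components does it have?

Checking connectivity: the graph has 1 connected component(s).
All vertices are reachable from each other. The graph IS connected.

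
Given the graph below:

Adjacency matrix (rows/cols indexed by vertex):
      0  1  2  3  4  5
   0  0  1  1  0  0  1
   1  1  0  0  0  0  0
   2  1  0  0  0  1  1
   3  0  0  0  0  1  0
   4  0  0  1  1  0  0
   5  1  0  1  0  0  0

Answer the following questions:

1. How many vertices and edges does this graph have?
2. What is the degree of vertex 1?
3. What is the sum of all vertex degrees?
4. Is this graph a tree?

Count: 6 vertices, 6 edges.
Vertex 1 has neighbors [0], degree = 1.
Handshaking lemma: 2 * 6 = 12.
A tree on 6 vertices has 5 edges. This graph has 6 edges (1 extra). Not a tree.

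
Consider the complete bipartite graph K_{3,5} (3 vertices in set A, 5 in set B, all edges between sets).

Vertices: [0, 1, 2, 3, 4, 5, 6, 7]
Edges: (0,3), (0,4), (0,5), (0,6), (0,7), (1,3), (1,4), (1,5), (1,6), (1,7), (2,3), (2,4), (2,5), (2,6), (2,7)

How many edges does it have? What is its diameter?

K_{3,5} has 3 * 5 = 15 edges.
Any vertex reaches any opposite-side vertex in 1 step; same-side vertices reach in 2 steps via any opposite-side vertex.
Diameter = 2.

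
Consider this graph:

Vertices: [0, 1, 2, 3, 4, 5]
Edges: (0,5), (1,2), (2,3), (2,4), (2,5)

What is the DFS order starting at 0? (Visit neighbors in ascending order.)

DFS from vertex 0 (neighbors processed in ascending order):
Visit order: 0, 5, 2, 1, 3, 4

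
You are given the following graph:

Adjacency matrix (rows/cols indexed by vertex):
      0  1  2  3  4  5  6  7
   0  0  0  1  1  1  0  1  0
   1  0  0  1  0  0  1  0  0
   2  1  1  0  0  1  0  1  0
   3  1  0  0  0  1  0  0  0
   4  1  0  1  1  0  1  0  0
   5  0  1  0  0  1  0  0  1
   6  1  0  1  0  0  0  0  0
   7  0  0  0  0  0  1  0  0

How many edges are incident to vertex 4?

Vertex 4 has neighbors [0, 2, 3, 5], so deg(4) = 4.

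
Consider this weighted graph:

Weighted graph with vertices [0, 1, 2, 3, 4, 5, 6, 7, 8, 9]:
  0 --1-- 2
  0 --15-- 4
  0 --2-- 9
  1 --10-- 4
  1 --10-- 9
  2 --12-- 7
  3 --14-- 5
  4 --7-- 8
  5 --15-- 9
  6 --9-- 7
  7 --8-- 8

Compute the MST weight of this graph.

Applying Kruskal's algorithm (sort edges by weight, add if no cycle):
  Add (0,2) w=1
  Add (0,9) w=2
  Add (4,8) w=7
  Add (7,8) w=8
  Add (6,7) w=9
  Add (1,9) w=10
  Add (1,4) w=10
  Skip (2,7) w=12 (creates cycle)
  Add (3,5) w=14
  Skip (0,4) w=15 (creates cycle)
  Add (5,9) w=15
MST weight = 76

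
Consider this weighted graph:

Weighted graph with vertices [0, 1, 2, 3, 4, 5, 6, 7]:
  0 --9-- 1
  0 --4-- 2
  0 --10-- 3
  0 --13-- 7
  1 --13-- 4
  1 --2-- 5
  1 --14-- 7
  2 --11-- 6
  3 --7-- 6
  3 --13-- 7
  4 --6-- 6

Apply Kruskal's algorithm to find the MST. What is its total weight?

Applying Kruskal's algorithm (sort edges by weight, add if no cycle):
  Add (1,5) w=2
  Add (0,2) w=4
  Add (4,6) w=6
  Add (3,6) w=7
  Add (0,1) w=9
  Add (0,3) w=10
  Skip (2,6) w=11 (creates cycle)
  Add (0,7) w=13
  Skip (1,4) w=13 (creates cycle)
  Skip (3,7) w=13 (creates cycle)
  Skip (1,7) w=14 (creates cycle)
MST weight = 51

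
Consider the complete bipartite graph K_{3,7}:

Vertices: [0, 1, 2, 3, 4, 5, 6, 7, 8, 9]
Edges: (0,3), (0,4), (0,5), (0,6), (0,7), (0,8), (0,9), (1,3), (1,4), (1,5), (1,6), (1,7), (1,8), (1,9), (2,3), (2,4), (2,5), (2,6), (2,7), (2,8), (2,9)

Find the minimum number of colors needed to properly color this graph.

K_{3,7} is bipartite: vertices split into two independent sets of size 3 and 7.
Color one set 0, the other 1. No adjacent vertices share a color.
Chromatic number = 2.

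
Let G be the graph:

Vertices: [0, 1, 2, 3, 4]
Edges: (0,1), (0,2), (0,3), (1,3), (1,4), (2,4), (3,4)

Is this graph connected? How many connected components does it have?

Checking connectivity: the graph has 1 connected component(s).
All vertices are reachable from each other. The graph IS connected.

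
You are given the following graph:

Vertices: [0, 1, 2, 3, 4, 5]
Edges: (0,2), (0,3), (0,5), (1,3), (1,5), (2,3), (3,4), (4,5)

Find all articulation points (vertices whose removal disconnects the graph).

No articulation points. The graph is biconnected.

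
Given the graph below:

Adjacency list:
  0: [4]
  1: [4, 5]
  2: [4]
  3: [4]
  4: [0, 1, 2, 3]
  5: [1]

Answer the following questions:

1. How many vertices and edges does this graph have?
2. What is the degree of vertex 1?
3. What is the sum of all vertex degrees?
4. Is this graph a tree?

Count: 6 vertices, 5 edges.
Vertex 1 has neighbors [4, 5], degree = 2.
Handshaking lemma: 2 * 5 = 10.
A graph is a tree iff it is connected and has exactly n-1 edges. This graph is connected (all 6 vertices in one component) and has 6-1 = 5 edges. It is a tree.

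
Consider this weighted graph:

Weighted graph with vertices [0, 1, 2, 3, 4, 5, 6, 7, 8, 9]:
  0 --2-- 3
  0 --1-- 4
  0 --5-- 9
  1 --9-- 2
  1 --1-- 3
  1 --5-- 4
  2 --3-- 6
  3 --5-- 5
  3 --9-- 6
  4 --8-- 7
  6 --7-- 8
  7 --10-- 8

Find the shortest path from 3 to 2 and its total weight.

Using Dijkstra's algorithm from vertex 3:
Shortest path: 3 -> 1 -> 2
Total weight: 1 + 9 = 10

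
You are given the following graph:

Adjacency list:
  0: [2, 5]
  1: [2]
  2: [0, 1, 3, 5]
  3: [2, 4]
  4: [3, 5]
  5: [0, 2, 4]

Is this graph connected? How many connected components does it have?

Checking connectivity: the graph has 1 connected component(s).
All vertices are reachable from each other. The graph IS connected.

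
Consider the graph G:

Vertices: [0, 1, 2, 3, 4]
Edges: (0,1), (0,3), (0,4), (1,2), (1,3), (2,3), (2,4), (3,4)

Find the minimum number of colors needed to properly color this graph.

The graph has a maximum clique of size 3 (lower bound on chromatic number).
A valid 3-coloring: {0: 1, 1: 2, 2: 1, 3: 0, 4: 2}.
Chromatic number = 3.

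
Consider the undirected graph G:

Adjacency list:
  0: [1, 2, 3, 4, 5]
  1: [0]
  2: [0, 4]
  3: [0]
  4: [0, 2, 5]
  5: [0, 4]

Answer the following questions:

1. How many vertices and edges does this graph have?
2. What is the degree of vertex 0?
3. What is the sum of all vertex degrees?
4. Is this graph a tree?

Count: 6 vertices, 7 edges.
Vertex 0 has neighbors [1, 2, 3, 4, 5], degree = 5.
Handshaking lemma: 2 * 7 = 14.
A tree on 6 vertices has 5 edges. This graph has 7 edges (2 extra). Not a tree.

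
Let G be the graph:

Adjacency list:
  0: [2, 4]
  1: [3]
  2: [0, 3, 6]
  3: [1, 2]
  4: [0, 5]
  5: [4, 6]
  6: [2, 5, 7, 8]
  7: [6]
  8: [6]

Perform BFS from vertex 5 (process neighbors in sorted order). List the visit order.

BFS from vertex 5 (neighbors processed in ascending order):
Visit order: 5, 4, 6, 0, 2, 7, 8, 3, 1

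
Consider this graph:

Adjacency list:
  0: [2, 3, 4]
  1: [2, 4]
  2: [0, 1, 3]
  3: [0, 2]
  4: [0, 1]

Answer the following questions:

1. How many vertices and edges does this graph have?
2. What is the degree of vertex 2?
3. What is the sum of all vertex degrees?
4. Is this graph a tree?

Count: 5 vertices, 6 edges.
Vertex 2 has neighbors [0, 1, 3], degree = 3.
Handshaking lemma: 2 * 6 = 12.
A tree on 5 vertices has 4 edges. This graph has 6 edges (2 extra). Not a tree.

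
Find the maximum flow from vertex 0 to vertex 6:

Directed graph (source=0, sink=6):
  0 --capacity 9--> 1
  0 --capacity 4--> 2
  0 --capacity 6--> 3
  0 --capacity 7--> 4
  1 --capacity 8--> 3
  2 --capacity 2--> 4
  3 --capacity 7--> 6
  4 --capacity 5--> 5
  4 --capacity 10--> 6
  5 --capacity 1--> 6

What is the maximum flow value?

Computing max flow:
  Flow on (0->1): 7/9
  Flow on (0->2): 2/4
  Flow on (0->4): 7/7
  Flow on (1->3): 7/8
  Flow on (2->4): 2/2
  Flow on (3->6): 7/7
  Flow on (4->6): 9/10
Maximum flow = 16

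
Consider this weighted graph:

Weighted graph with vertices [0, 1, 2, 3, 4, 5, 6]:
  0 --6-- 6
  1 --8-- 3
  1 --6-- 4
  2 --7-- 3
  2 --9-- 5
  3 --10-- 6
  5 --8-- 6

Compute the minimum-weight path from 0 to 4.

Using Dijkstra's algorithm from vertex 0:
Shortest path: 0 -> 6 -> 3 -> 1 -> 4
Total weight: 6 + 10 + 8 + 6 = 30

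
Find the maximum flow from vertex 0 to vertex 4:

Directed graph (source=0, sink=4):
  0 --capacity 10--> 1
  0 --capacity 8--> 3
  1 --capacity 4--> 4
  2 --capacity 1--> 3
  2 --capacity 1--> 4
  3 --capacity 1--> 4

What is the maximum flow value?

Computing max flow:
  Flow on (0->1): 4/10
  Flow on (0->3): 1/8
  Flow on (1->4): 4/4
  Flow on (3->4): 1/1
Maximum flow = 5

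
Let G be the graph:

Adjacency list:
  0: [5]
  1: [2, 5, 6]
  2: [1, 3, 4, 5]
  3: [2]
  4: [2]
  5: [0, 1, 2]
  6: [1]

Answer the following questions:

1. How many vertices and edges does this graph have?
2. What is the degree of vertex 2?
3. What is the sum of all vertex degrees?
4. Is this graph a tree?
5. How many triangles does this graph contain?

Count: 7 vertices, 7 edges.
Vertex 2 has neighbors [1, 3, 4, 5], degree = 4.
Handshaking lemma: 2 * 7 = 14.
A tree on 7 vertices has 6 edges. This graph has 7 edges (1 extra). Not a tree.
Number of triangles = 1.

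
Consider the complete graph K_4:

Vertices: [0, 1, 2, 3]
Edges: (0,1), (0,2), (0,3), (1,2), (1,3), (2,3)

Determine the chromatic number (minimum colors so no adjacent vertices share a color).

In K_4, every vertex is adjacent to every other vertex.
Each vertex needs a unique color.
Chromatic number = 4.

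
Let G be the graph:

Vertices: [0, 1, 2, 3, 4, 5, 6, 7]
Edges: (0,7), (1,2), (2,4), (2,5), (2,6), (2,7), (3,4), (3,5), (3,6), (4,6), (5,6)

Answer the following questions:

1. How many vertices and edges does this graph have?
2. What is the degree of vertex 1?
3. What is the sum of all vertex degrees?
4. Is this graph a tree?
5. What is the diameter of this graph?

Count: 8 vertices, 11 edges.
Vertex 1 has neighbors [2], degree = 1.
Handshaking lemma: 2 * 11 = 22.
A tree on 8 vertices has 7 edges. This graph has 11 edges (4 extra). Not a tree.
Diameter (longest shortest path) = 4.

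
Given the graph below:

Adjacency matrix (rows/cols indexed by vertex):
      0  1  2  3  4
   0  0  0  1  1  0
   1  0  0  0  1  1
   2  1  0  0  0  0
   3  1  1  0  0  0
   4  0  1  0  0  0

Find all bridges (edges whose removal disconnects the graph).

A bridge is an edge whose removal increases the number of connected components.
Bridges found: (0,2), (0,3), (1,3), (1,4)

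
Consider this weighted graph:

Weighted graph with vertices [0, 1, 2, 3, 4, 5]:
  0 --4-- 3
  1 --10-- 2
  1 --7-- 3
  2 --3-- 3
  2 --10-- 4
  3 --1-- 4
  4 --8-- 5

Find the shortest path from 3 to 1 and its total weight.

Using Dijkstra's algorithm from vertex 3:
Shortest path: 3 -> 1
Total weight: 7 = 7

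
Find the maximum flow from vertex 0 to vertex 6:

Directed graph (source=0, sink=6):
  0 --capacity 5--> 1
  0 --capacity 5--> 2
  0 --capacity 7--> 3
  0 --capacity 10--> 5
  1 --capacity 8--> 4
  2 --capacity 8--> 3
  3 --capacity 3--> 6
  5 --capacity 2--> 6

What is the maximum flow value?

Computing max flow:
  Flow on (0->3): 3/7
  Flow on (0->5): 2/10
  Flow on (3->6): 3/3
  Flow on (5->6): 2/2
Maximum flow = 5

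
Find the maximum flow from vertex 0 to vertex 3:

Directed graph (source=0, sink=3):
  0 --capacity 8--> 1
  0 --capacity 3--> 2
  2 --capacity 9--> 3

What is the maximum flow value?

Computing max flow:
  Flow on (0->2): 3/3
  Flow on (2->3): 3/9
Maximum flow = 3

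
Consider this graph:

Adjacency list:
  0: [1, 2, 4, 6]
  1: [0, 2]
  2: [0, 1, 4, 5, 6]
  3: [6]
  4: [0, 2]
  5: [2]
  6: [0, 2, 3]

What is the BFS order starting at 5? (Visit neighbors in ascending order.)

BFS from vertex 5 (neighbors processed in ascending order):
Visit order: 5, 2, 0, 1, 4, 6, 3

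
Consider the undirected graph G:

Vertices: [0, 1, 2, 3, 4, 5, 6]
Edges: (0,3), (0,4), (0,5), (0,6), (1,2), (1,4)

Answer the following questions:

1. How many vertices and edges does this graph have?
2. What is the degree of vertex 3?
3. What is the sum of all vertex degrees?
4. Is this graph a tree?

Count: 7 vertices, 6 edges.
Vertex 3 has neighbors [0], degree = 1.
Handshaking lemma: 2 * 6 = 12.
A graph is a tree iff it is connected and has exactly n-1 edges. This graph is connected (all 7 vertices in one component) and has 7-1 = 6 edges. It is a tree.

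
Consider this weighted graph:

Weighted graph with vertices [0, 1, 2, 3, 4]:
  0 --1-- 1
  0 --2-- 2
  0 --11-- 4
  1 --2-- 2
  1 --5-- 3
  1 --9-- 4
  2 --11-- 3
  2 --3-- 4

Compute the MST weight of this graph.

Applying Kruskal's algorithm (sort edges by weight, add if no cycle):
  Add (0,1) w=1
  Add (0,2) w=2
  Skip (1,2) w=2 (creates cycle)
  Add (2,4) w=3
  Add (1,3) w=5
  Skip (1,4) w=9 (creates cycle)
  Skip (0,4) w=11 (creates cycle)
  Skip (2,3) w=11 (creates cycle)
MST weight = 11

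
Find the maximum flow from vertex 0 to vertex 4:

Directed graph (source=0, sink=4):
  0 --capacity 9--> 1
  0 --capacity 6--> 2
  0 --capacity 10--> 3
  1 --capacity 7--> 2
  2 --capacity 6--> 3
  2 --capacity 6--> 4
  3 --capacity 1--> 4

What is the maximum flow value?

Computing max flow:
  Flow on (0->1): 7/9
  Flow on (1->2): 7/7
  Flow on (2->3): 1/6
  Flow on (2->4): 6/6
  Flow on (3->4): 1/1
Maximum flow = 7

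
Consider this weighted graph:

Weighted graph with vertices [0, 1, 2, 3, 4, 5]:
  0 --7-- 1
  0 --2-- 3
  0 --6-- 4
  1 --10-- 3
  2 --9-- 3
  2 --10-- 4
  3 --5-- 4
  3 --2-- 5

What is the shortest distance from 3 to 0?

Using Dijkstra's algorithm from vertex 3:
Shortest path: 3 -> 0
Total weight: 2 = 2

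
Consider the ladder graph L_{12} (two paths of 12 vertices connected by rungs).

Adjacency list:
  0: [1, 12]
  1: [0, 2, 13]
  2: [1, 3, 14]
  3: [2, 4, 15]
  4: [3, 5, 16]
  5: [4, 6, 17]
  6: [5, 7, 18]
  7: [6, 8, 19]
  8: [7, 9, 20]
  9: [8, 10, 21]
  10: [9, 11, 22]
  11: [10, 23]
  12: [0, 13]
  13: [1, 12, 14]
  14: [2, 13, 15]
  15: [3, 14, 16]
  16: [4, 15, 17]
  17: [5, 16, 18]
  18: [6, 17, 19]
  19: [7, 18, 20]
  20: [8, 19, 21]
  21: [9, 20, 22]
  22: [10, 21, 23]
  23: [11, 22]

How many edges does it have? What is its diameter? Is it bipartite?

Ladder graph L_{12}: 12 rungs + 2 * (12-1) path edges = 12 + 22 = 34 edges.
Diameter = 12.
Ladder graphs are bipartite (alternating coloring along each path).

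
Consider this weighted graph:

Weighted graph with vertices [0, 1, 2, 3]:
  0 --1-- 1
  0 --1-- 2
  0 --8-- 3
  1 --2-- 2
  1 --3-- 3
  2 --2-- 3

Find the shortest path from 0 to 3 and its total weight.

Using Dijkstra's algorithm from vertex 0:
Shortest path: 0 -> 2 -> 3
Total weight: 1 + 2 = 3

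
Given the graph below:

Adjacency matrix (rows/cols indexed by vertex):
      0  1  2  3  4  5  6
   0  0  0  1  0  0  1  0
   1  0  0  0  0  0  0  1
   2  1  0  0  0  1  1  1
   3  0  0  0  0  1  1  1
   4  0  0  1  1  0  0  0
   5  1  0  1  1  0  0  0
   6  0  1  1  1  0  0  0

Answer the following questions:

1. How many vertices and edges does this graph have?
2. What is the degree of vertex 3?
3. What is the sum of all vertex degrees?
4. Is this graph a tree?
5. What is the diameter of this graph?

Count: 7 vertices, 9 edges.
Vertex 3 has neighbors [4, 5, 6], degree = 3.
Handshaking lemma: 2 * 9 = 18.
A tree on 7 vertices has 6 edges. This graph has 9 edges (3 extra). Not a tree.
Diameter (longest shortest path) = 3.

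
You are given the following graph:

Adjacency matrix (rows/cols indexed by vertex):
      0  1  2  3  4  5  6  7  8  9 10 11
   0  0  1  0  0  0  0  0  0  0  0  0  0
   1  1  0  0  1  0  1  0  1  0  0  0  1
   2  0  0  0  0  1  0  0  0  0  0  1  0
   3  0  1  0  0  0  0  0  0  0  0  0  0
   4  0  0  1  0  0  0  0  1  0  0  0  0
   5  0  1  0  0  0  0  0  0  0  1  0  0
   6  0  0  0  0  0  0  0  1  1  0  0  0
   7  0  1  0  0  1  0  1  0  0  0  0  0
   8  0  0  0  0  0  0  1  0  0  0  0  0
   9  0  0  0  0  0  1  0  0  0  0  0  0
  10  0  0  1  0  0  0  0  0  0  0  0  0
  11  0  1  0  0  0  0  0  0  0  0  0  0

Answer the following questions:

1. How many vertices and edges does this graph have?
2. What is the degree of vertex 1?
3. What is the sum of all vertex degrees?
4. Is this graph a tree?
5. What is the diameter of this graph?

Count: 12 vertices, 11 edges.
Vertex 1 has neighbors [0, 3, 5, 7, 11], degree = 5.
Handshaking lemma: 2 * 11 = 22.
A graph is a tree iff it is connected and has exactly n-1 edges. This graph is connected (all 12 vertices in one component) and has 12-1 = 11 edges. It is a tree.
Diameter (longest shortest path) = 6.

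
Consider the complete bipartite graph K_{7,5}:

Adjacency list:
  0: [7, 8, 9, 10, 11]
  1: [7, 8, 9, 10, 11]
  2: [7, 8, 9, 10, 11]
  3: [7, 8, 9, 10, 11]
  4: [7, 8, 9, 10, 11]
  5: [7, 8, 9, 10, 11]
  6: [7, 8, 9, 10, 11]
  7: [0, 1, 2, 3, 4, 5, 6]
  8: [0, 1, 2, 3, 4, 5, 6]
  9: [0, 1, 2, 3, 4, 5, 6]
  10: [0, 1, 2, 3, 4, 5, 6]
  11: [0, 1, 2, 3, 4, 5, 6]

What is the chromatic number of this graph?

K_{7,5} is bipartite: vertices split into two independent sets of size 7 and 5.
Color one set 0, the other 1. No adjacent vertices share a color.
Chromatic number = 2.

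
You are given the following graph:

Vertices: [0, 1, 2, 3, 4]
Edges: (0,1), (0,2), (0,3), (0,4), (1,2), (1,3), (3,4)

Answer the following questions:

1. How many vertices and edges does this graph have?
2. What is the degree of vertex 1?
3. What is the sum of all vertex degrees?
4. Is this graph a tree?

Count: 5 vertices, 7 edges.
Vertex 1 has neighbors [0, 2, 3], degree = 3.
Handshaking lemma: 2 * 7 = 14.
A tree on 5 vertices has 4 edges. This graph has 7 edges (3 extra). Not a tree.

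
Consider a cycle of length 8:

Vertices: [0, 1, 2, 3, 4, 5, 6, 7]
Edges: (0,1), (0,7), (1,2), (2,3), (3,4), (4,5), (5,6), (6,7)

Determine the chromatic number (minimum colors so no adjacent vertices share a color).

This is an even cycle (C_8). Even cycles are bipartite.
Chromatic number = 2.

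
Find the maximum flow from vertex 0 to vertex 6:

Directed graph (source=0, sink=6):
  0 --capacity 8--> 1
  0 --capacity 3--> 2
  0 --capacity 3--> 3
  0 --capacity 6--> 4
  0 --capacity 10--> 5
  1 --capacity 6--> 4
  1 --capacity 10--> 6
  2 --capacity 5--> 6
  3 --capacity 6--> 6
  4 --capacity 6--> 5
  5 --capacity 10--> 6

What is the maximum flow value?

Computing max flow:
  Flow on (0->1): 8/8
  Flow on (0->2): 3/3
  Flow on (0->3): 3/3
  Flow on (0->4): 6/6
  Flow on (0->5): 4/10
  Flow on (1->6): 8/10
  Flow on (2->6): 3/5
  Flow on (3->6): 3/6
  Flow on (4->5): 6/6
  Flow on (5->6): 10/10
Maximum flow = 24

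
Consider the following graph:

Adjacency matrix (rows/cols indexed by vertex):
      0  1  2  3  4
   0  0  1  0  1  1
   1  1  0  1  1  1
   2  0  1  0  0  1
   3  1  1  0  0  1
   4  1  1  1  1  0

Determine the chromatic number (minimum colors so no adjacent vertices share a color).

The graph has a maximum clique of size 4 (lower bound on chromatic number).
A valid 4-coloring: {0: 2, 1: 0, 2: 2, 3: 3, 4: 1}.
Chromatic number = 4.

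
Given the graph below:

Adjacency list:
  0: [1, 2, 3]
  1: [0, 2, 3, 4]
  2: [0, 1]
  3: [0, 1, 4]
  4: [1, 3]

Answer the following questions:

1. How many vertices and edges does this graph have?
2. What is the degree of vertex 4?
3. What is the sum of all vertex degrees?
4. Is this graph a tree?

Count: 5 vertices, 7 edges.
Vertex 4 has neighbors [1, 3], degree = 2.
Handshaking lemma: 2 * 7 = 14.
A tree on 5 vertices has 4 edges. This graph has 7 edges (3 extra). Not a tree.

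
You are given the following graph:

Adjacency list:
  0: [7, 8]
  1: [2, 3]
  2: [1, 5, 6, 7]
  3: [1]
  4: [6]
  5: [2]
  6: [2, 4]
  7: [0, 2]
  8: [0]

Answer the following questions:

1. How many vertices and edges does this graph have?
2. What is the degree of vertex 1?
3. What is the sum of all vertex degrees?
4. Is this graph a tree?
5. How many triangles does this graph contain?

Count: 9 vertices, 8 edges.
Vertex 1 has neighbors [2, 3], degree = 2.
Handshaking lemma: 2 * 8 = 16.
A graph is a tree iff it is connected and has exactly n-1 edges. This graph is connected (all 9 vertices in one component) and has 9-1 = 8 edges. It is a tree.
Number of triangles = 0.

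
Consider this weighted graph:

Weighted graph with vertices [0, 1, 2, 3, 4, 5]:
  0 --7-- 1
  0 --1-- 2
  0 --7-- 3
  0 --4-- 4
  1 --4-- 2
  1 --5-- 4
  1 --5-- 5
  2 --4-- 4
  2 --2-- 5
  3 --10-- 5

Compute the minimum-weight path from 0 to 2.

Using Dijkstra's algorithm from vertex 0:
Shortest path: 0 -> 2
Total weight: 1 = 1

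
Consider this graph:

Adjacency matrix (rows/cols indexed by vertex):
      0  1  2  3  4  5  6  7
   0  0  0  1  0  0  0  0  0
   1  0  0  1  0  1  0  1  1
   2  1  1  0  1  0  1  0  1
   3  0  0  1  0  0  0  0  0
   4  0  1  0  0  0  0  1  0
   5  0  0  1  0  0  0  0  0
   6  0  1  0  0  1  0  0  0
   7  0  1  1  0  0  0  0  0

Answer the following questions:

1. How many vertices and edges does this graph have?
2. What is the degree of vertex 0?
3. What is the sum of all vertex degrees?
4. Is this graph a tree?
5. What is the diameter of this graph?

Count: 8 vertices, 9 edges.
Vertex 0 has neighbors [2], degree = 1.
Handshaking lemma: 2 * 9 = 18.
A tree on 8 vertices has 7 edges. This graph has 9 edges (2 extra). Not a tree.
Diameter (longest shortest path) = 3.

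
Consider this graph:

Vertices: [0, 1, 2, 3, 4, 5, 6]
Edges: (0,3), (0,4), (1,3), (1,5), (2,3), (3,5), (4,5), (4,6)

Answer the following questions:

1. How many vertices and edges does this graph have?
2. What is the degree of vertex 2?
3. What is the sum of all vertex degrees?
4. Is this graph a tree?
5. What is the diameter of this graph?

Count: 7 vertices, 8 edges.
Vertex 2 has neighbors [3], degree = 1.
Handshaking lemma: 2 * 8 = 16.
A tree on 7 vertices has 6 edges. This graph has 8 edges (2 extra). Not a tree.
Diameter (longest shortest path) = 4.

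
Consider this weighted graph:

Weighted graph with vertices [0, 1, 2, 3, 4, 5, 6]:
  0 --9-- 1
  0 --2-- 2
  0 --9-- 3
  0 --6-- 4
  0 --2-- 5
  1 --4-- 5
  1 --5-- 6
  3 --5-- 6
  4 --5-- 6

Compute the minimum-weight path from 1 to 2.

Using Dijkstra's algorithm from vertex 1:
Shortest path: 1 -> 5 -> 0 -> 2
Total weight: 4 + 2 + 2 = 8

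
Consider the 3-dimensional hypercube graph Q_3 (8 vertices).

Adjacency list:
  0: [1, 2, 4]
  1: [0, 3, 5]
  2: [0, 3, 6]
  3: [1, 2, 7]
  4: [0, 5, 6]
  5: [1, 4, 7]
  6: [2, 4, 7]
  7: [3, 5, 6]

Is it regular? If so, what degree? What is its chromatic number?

In Q_3, every vertex has exactly 3 neighbors (flip one of 3 bits), so it is 3-regular.
Q_3 is bipartite (partition by bit-parity), so chromatic number = 2.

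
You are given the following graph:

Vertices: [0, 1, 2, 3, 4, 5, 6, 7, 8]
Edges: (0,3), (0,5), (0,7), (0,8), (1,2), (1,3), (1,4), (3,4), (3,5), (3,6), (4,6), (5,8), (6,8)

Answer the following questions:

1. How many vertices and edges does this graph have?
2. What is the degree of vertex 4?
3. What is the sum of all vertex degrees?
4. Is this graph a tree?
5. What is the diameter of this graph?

Count: 9 vertices, 13 edges.
Vertex 4 has neighbors [1, 3, 6], degree = 3.
Handshaking lemma: 2 * 13 = 26.
A tree on 9 vertices has 8 edges. This graph has 13 edges (5 extra). Not a tree.
Diameter (longest shortest path) = 4.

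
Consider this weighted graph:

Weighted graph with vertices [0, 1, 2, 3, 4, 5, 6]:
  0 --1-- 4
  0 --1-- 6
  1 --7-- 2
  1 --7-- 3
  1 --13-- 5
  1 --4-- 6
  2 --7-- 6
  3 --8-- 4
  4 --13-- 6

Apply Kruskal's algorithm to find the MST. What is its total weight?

Applying Kruskal's algorithm (sort edges by weight, add if no cycle):
  Add (0,6) w=1
  Add (0,4) w=1
  Add (1,6) w=4
  Add (1,2) w=7
  Add (1,3) w=7
  Skip (2,6) w=7 (creates cycle)
  Skip (3,4) w=8 (creates cycle)
  Add (1,5) w=13
  Skip (4,6) w=13 (creates cycle)
MST weight = 33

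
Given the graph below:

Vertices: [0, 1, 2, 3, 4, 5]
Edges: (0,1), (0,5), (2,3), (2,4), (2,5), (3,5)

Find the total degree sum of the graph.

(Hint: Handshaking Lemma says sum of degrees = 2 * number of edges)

Count edges: 6 edges.
By Handshaking Lemma: sum of degrees = 2 * 6 = 12.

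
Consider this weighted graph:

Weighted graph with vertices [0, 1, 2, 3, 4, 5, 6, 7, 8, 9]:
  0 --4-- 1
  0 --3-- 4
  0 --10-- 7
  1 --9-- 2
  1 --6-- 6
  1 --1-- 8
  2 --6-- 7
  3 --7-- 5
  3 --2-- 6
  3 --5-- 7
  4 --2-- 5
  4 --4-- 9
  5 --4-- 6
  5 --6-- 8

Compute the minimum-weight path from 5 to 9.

Using Dijkstra's algorithm from vertex 5:
Shortest path: 5 -> 4 -> 9
Total weight: 2 + 4 = 6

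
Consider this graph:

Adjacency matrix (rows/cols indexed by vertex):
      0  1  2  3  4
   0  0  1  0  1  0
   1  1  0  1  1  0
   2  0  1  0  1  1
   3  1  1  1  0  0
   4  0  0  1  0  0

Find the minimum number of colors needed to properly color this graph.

The graph has a maximum clique of size 3 (lower bound on chromatic number).
A valid 3-coloring: {0: 1, 1: 0, 2: 1, 3: 2, 4: 0}.
Chromatic number = 3.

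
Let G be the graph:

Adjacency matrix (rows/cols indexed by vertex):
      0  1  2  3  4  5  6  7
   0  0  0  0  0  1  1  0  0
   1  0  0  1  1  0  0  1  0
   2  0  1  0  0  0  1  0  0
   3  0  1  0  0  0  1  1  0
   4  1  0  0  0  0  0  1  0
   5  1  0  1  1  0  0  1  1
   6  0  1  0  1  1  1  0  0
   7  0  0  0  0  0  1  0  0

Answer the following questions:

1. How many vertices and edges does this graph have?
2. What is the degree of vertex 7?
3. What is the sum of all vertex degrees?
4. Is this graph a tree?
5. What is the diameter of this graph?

Count: 8 vertices, 11 edges.
Vertex 7 has neighbors [5], degree = 1.
Handshaking lemma: 2 * 11 = 22.
A tree on 8 vertices has 7 edges. This graph has 11 edges (4 extra). Not a tree.
Diameter (longest shortest path) = 3.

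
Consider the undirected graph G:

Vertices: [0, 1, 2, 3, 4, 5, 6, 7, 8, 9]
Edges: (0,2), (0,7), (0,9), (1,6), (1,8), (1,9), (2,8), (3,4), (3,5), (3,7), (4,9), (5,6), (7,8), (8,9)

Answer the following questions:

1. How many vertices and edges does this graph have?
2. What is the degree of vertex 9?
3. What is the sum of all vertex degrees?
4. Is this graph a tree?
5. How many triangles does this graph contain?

Count: 10 vertices, 14 edges.
Vertex 9 has neighbors [0, 1, 4, 8], degree = 4.
Handshaking lemma: 2 * 14 = 28.
A tree on 10 vertices has 9 edges. This graph has 14 edges (5 extra). Not a tree.
Number of triangles = 1.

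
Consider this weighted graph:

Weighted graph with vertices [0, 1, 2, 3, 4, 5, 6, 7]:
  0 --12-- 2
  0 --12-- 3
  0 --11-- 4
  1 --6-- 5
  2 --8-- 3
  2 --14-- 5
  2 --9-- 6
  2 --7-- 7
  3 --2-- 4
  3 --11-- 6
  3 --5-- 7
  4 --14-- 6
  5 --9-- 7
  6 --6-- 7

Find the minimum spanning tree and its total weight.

Applying Kruskal's algorithm (sort edges by weight, add if no cycle):
  Add (3,4) w=2
  Add (3,7) w=5
  Add (1,5) w=6
  Add (6,7) w=6
  Add (2,7) w=7
  Skip (2,3) w=8 (creates cycle)
  Skip (2,6) w=9 (creates cycle)
  Add (5,7) w=9
  Add (0,4) w=11
  Skip (3,6) w=11 (creates cycle)
  Skip (0,2) w=12 (creates cycle)
  Skip (0,3) w=12 (creates cycle)
  Skip (2,5) w=14 (creates cycle)
  Skip (4,6) w=14 (creates cycle)
MST weight = 46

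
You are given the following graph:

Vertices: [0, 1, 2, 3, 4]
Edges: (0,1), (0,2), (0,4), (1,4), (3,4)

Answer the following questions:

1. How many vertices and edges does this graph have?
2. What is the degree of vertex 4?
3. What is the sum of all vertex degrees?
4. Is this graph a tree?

Count: 5 vertices, 5 edges.
Vertex 4 has neighbors [0, 1, 3], degree = 3.
Handshaking lemma: 2 * 5 = 10.
A tree on 5 vertices has 4 edges. This graph has 5 edges (1 extra). Not a tree.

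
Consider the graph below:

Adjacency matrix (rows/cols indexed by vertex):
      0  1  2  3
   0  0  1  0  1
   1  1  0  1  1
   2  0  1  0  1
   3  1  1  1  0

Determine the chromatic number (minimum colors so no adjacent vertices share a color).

The graph has a maximum clique of size 3 (lower bound on chromatic number).
A valid 3-coloring: {0: 2, 1: 0, 2: 2, 3: 1}.
Chromatic number = 3.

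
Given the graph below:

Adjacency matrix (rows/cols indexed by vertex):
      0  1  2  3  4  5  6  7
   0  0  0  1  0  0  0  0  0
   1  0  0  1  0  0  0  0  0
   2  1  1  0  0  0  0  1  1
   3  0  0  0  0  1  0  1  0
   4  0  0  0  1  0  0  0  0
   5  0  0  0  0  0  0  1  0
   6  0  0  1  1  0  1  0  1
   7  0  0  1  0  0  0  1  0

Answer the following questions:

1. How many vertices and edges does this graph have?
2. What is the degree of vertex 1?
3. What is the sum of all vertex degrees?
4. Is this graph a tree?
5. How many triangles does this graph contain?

Count: 8 vertices, 8 edges.
Vertex 1 has neighbors [2], degree = 1.
Handshaking lemma: 2 * 8 = 16.
A tree on 8 vertices has 7 edges. This graph has 8 edges (1 extra). Not a tree.
Number of triangles = 1.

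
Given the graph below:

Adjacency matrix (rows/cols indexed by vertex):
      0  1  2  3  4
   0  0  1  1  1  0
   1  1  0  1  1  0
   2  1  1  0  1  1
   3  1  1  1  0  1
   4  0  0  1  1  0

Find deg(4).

Vertex 4 has neighbors [2, 3], so deg(4) = 2.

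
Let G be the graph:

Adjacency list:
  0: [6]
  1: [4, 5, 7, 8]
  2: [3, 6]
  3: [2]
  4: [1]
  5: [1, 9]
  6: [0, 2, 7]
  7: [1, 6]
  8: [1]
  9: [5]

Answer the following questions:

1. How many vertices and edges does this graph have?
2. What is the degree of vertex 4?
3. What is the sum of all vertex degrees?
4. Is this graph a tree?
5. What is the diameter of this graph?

Count: 10 vertices, 9 edges.
Vertex 4 has neighbors [1], degree = 1.
Handshaking lemma: 2 * 9 = 18.
A graph is a tree iff it is connected and has exactly n-1 edges. This graph is connected (all 10 vertices in one component) and has 10-1 = 9 edges. It is a tree.
Diameter (longest shortest path) = 6.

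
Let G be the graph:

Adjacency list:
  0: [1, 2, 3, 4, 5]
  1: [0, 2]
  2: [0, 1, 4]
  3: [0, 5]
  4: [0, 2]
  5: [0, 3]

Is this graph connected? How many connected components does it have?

Checking connectivity: the graph has 1 connected component(s).
All vertices are reachable from each other. The graph IS connected.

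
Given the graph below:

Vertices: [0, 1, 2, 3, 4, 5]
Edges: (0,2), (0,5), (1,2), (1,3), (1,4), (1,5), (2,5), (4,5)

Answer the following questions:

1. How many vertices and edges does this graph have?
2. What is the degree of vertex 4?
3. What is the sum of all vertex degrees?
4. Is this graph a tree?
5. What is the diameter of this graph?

Count: 6 vertices, 8 edges.
Vertex 4 has neighbors [1, 5], degree = 2.
Handshaking lemma: 2 * 8 = 16.
A tree on 6 vertices has 5 edges. This graph has 8 edges (3 extra). Not a tree.
Diameter (longest shortest path) = 3.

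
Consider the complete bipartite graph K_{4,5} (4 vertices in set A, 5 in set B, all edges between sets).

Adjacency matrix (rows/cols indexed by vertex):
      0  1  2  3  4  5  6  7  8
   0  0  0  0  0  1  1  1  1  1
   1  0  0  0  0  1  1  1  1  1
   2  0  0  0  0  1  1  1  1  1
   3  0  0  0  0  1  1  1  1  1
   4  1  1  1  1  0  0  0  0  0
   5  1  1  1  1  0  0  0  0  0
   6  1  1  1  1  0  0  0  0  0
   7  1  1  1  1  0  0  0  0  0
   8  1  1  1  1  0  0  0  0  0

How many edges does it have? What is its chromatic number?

K_{4,5} has 4 * 5 = 20 edges.
Bipartite graphs have chromatic number 2 (color each partition differently).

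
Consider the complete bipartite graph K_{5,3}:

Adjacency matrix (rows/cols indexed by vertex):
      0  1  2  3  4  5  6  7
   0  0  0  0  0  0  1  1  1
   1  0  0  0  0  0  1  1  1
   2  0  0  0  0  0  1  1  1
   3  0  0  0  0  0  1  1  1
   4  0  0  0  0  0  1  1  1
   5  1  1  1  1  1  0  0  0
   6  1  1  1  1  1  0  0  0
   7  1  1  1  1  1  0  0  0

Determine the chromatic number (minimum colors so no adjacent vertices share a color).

K_{5,3} is bipartite: vertices split into two independent sets of size 5 and 3.
Color one set 0, the other 1. No adjacent vertices share a color.
Chromatic number = 2.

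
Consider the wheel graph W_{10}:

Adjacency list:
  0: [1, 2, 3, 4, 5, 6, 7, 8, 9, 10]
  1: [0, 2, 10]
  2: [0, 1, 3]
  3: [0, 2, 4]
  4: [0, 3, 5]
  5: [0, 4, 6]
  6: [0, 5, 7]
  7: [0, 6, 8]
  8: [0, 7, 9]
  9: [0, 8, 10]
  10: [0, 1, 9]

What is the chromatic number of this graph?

W_{10} = C_{10} plus a hub adjacent to every cycle vertex.
The outer cycle needs 2 colors (even cycle); the hub is adjacent to all of them so needs a fresh color.
Chromatic number = 2 + 1 = 3.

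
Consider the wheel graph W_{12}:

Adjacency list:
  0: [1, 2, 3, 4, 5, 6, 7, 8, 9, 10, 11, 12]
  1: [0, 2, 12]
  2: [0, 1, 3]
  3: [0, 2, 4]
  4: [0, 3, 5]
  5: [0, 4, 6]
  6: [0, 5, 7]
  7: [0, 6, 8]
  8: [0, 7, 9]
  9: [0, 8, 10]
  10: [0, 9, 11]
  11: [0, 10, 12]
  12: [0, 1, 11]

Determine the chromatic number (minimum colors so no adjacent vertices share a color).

W_{12} = C_{12} plus a hub adjacent to every cycle vertex.
The outer cycle needs 2 colors (even cycle); the hub is adjacent to all of them so needs a fresh color.
Chromatic number = 2 + 1 = 3.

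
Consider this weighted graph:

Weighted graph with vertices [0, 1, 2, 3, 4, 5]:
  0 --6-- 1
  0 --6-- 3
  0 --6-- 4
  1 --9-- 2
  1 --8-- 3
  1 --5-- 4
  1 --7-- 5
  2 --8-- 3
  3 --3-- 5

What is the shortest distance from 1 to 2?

Using Dijkstra's algorithm from vertex 1:
Shortest path: 1 -> 2
Total weight: 9 = 9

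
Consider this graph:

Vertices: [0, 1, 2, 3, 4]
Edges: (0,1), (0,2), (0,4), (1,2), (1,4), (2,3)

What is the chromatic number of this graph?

The graph has a maximum clique of size 3 (lower bound on chromatic number).
A valid 3-coloring: {0: 0, 1: 1, 2: 2, 3: 0, 4: 2}.
Chromatic number = 3.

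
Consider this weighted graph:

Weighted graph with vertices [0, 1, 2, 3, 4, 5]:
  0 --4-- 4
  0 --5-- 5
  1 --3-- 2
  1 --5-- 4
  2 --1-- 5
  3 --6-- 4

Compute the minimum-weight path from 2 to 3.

Using Dijkstra's algorithm from vertex 2:
Shortest path: 2 -> 1 -> 4 -> 3
Total weight: 3 + 5 + 6 = 14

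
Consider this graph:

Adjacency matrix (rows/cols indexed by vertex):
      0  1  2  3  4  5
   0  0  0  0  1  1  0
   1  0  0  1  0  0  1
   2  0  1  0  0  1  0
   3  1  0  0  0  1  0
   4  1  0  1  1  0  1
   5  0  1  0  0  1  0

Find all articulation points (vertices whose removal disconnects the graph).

An articulation point is a vertex whose removal disconnects the graph.
Articulation points: [4]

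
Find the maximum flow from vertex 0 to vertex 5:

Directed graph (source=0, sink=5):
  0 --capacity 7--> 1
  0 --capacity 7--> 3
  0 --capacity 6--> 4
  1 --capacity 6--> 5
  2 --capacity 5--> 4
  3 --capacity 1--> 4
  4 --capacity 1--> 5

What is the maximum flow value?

Computing max flow:
  Flow on (0->1): 6/7
  Flow on (0->3): 1/7
  Flow on (1->5): 6/6
  Flow on (3->4): 1/1
  Flow on (4->5): 1/1
Maximum flow = 7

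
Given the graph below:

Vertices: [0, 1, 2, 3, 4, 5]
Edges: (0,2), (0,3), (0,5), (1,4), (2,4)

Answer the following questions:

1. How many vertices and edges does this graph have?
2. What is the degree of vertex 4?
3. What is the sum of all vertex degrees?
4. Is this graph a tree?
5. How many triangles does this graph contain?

Count: 6 vertices, 5 edges.
Vertex 4 has neighbors [1, 2], degree = 2.
Handshaking lemma: 2 * 5 = 10.
A graph is a tree iff it is connected and has exactly n-1 edges. This graph is connected (all 6 vertices in one component) and has 6-1 = 5 edges. It is a tree.
Number of triangles = 0.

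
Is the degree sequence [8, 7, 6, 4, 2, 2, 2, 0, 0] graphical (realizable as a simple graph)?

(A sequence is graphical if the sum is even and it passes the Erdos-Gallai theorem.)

Sum of degrees = 31. Sum is odd, so the sequence is NOT graphical.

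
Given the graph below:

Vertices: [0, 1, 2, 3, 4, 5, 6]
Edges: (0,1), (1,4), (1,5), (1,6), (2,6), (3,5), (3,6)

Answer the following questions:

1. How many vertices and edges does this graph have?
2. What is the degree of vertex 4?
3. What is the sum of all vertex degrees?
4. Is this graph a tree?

Count: 7 vertices, 7 edges.
Vertex 4 has neighbors [1], degree = 1.
Handshaking lemma: 2 * 7 = 14.
A tree on 7 vertices has 6 edges. This graph has 7 edges (1 extra). Not a tree.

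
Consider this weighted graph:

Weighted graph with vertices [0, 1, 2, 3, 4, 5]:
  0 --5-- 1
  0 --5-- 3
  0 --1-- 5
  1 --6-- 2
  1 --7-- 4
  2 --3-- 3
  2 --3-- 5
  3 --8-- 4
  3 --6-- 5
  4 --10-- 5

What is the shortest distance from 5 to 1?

Using Dijkstra's algorithm from vertex 5:
Shortest path: 5 -> 0 -> 1
Total weight: 1 + 5 = 6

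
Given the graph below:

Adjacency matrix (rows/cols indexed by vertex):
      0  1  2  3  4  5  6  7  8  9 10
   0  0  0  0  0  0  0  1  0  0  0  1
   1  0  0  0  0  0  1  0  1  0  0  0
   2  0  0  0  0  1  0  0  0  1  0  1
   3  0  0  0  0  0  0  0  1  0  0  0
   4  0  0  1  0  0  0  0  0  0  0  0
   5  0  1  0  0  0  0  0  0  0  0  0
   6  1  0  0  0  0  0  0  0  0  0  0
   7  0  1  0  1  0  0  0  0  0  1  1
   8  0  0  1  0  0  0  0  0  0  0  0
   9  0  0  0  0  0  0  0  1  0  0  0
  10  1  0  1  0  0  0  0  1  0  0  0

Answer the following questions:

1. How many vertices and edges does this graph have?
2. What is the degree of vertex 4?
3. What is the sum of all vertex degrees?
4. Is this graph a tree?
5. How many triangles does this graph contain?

Count: 11 vertices, 10 edges.
Vertex 4 has neighbors [2], degree = 1.
Handshaking lemma: 2 * 10 = 20.
A graph is a tree iff it is connected and has exactly n-1 edges. This graph is connected (all 11 vertices in one component) and has 11-1 = 10 edges. It is a tree.
Number of triangles = 0.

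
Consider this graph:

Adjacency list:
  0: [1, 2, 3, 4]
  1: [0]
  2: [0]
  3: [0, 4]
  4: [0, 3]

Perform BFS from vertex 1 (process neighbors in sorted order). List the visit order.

BFS from vertex 1 (neighbors processed in ascending order):
Visit order: 1, 0, 2, 3, 4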